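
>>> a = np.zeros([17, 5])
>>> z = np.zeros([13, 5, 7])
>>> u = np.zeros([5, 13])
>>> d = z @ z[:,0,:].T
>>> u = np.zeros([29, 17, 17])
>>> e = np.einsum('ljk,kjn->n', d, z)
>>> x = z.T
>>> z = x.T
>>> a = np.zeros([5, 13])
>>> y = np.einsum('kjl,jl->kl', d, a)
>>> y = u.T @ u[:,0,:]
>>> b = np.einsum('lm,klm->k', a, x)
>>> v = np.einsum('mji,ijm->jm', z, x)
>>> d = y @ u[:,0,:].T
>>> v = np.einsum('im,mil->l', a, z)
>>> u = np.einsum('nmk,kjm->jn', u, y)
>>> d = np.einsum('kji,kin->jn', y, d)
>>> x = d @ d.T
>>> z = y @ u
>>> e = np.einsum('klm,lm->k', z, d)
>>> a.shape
(5, 13)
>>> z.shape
(17, 17, 29)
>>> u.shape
(17, 29)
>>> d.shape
(17, 29)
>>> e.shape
(17,)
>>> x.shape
(17, 17)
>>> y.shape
(17, 17, 17)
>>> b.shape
(7,)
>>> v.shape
(7,)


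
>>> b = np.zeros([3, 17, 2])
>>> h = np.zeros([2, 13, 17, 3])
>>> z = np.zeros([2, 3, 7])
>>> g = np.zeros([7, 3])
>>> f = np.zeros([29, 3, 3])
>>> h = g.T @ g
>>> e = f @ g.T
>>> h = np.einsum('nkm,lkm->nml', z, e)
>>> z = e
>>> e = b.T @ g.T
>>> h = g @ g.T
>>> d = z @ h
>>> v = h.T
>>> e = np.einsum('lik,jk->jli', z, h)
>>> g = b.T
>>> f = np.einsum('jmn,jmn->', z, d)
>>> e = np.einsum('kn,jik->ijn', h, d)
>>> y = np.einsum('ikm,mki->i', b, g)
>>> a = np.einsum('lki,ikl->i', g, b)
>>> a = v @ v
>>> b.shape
(3, 17, 2)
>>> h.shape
(7, 7)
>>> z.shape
(29, 3, 7)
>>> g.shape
(2, 17, 3)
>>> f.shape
()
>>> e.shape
(3, 29, 7)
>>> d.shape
(29, 3, 7)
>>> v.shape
(7, 7)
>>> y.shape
(3,)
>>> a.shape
(7, 7)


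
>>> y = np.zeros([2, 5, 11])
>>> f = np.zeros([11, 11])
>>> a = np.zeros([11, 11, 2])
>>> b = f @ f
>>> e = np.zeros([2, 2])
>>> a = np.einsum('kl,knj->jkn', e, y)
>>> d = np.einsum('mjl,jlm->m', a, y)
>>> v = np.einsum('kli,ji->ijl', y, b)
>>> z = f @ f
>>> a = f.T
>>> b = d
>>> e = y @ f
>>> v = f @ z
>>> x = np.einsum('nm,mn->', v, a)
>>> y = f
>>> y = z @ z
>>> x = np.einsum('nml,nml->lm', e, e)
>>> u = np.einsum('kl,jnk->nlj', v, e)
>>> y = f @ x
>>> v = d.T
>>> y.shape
(11, 5)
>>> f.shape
(11, 11)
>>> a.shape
(11, 11)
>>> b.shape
(11,)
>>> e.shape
(2, 5, 11)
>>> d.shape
(11,)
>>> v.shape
(11,)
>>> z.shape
(11, 11)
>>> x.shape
(11, 5)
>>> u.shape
(5, 11, 2)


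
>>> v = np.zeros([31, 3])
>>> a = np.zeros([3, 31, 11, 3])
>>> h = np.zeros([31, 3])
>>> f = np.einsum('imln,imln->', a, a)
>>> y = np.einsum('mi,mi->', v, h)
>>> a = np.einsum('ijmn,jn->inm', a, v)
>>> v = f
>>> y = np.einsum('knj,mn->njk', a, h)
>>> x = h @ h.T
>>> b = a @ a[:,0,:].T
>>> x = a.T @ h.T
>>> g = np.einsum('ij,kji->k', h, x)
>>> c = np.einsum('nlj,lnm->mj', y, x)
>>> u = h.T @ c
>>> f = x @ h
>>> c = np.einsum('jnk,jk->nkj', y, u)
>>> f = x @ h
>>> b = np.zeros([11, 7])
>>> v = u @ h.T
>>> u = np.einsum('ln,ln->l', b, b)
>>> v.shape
(3, 31)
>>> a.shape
(3, 3, 11)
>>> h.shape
(31, 3)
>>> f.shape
(11, 3, 3)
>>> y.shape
(3, 11, 3)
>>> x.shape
(11, 3, 31)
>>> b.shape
(11, 7)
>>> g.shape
(11,)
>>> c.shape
(11, 3, 3)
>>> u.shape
(11,)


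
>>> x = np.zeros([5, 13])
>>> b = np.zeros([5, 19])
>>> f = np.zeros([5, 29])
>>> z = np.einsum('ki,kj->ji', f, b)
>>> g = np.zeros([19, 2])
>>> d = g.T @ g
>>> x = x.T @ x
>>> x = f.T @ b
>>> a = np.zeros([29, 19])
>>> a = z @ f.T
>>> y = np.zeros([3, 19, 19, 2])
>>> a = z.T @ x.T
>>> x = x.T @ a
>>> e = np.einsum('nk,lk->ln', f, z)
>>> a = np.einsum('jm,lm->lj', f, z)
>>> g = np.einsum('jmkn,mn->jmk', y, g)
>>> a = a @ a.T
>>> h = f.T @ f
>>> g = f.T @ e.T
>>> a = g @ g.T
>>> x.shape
(19, 29)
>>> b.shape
(5, 19)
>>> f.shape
(5, 29)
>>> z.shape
(19, 29)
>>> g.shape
(29, 19)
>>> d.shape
(2, 2)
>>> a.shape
(29, 29)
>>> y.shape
(3, 19, 19, 2)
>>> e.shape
(19, 5)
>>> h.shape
(29, 29)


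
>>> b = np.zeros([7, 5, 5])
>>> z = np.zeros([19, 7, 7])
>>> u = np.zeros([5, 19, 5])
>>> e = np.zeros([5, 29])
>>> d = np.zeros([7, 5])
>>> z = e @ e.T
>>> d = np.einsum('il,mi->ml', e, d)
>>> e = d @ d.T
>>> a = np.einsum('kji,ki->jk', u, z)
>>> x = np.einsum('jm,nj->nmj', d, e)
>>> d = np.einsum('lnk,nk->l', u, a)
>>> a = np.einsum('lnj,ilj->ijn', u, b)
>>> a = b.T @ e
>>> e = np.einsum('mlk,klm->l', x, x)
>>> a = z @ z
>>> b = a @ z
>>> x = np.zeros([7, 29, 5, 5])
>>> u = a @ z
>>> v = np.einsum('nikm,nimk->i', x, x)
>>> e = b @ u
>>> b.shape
(5, 5)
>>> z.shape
(5, 5)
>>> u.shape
(5, 5)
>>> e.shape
(5, 5)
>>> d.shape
(5,)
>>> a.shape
(5, 5)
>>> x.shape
(7, 29, 5, 5)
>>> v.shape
(29,)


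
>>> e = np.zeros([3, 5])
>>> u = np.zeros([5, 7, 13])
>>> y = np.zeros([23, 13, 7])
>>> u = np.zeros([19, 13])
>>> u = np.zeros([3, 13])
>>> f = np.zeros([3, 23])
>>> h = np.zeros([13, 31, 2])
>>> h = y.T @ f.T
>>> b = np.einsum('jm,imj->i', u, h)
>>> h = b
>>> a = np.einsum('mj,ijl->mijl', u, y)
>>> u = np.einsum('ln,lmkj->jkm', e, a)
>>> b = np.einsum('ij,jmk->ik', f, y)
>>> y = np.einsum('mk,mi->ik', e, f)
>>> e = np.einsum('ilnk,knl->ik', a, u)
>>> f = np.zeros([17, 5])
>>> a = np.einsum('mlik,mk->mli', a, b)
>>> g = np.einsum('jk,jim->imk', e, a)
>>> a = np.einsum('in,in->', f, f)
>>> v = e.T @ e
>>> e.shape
(3, 7)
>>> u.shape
(7, 13, 23)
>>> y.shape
(23, 5)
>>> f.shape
(17, 5)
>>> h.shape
(7,)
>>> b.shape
(3, 7)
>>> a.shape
()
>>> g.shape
(23, 13, 7)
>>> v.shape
(7, 7)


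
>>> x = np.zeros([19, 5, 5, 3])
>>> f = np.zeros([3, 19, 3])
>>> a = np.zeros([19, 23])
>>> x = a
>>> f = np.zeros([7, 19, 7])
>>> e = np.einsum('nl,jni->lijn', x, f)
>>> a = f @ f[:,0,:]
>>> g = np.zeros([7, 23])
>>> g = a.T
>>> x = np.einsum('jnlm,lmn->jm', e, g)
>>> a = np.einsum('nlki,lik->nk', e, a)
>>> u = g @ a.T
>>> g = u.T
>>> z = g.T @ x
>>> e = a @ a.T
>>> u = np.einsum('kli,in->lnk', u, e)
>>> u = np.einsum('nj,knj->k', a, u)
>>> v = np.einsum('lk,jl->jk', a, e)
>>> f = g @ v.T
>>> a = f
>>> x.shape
(23, 19)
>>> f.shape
(23, 19, 23)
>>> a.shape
(23, 19, 23)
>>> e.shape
(23, 23)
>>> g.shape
(23, 19, 7)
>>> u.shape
(19,)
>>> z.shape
(7, 19, 19)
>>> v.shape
(23, 7)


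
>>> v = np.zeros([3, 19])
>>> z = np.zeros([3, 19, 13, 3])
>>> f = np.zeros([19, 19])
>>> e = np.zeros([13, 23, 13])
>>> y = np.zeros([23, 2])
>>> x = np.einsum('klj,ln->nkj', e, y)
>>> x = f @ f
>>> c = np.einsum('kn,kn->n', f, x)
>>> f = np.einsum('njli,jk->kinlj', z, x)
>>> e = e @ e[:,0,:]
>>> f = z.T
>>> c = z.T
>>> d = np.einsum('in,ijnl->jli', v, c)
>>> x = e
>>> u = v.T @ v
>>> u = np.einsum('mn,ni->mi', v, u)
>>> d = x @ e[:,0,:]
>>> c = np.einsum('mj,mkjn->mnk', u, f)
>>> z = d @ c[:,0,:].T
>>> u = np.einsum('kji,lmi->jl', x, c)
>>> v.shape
(3, 19)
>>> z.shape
(13, 23, 3)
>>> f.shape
(3, 13, 19, 3)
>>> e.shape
(13, 23, 13)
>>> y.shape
(23, 2)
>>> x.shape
(13, 23, 13)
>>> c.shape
(3, 3, 13)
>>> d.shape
(13, 23, 13)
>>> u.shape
(23, 3)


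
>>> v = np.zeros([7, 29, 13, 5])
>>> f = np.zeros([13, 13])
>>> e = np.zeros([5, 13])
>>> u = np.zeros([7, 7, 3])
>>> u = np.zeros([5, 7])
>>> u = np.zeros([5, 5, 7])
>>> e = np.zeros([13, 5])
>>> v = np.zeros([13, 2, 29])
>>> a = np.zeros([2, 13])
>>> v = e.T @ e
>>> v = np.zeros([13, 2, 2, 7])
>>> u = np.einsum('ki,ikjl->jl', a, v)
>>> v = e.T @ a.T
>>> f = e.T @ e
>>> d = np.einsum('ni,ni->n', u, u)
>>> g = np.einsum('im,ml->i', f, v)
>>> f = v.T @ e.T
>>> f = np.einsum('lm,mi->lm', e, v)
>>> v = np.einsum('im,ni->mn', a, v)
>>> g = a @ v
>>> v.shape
(13, 5)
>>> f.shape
(13, 5)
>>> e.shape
(13, 5)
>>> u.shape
(2, 7)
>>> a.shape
(2, 13)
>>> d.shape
(2,)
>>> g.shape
(2, 5)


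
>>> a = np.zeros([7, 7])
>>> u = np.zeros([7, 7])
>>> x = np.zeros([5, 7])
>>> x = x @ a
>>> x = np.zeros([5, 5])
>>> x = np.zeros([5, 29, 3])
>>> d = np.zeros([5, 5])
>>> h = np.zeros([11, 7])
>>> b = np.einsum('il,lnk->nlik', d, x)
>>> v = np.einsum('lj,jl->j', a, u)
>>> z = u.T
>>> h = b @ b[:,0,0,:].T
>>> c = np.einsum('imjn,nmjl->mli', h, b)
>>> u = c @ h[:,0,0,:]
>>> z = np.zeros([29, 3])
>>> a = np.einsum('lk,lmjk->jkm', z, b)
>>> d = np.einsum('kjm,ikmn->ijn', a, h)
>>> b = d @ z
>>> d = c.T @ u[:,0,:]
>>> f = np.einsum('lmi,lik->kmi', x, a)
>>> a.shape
(5, 3, 5)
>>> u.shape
(5, 3, 29)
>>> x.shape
(5, 29, 3)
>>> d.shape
(29, 3, 29)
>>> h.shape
(29, 5, 5, 29)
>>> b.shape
(29, 3, 3)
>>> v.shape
(7,)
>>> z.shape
(29, 3)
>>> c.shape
(5, 3, 29)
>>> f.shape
(5, 29, 3)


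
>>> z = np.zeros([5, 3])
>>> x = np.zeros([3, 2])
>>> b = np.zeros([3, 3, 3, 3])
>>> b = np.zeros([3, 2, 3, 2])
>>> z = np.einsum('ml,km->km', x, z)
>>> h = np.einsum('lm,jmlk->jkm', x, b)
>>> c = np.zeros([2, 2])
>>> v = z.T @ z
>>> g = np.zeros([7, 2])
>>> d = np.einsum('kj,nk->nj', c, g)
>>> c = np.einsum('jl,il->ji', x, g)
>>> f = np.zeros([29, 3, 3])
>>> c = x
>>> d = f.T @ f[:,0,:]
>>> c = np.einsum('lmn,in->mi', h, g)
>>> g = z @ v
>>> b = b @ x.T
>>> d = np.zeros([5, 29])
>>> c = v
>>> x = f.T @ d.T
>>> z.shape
(5, 3)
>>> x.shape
(3, 3, 5)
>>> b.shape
(3, 2, 3, 3)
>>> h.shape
(3, 2, 2)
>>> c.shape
(3, 3)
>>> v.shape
(3, 3)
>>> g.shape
(5, 3)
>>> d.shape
(5, 29)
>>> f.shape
(29, 3, 3)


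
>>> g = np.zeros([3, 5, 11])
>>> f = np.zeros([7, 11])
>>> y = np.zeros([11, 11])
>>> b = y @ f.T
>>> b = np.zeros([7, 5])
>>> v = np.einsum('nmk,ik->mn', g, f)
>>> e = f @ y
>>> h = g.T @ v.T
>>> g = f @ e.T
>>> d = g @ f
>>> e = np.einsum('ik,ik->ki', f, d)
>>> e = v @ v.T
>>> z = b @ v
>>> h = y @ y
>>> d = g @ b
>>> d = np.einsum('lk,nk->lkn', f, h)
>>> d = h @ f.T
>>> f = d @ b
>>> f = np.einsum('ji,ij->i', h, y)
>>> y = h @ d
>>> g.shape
(7, 7)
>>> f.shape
(11,)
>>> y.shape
(11, 7)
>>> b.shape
(7, 5)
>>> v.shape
(5, 3)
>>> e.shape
(5, 5)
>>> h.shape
(11, 11)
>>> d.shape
(11, 7)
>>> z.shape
(7, 3)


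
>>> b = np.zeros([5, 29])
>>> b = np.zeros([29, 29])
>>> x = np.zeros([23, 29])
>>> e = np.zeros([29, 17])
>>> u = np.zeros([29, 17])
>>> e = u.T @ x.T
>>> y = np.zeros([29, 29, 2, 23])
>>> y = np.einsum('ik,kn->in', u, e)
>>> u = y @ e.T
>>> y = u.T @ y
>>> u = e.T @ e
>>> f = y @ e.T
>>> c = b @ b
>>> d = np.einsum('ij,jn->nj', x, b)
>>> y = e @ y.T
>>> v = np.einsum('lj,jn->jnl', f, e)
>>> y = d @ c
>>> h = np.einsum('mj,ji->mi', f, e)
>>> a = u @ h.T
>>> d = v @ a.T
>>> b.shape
(29, 29)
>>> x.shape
(23, 29)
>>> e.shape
(17, 23)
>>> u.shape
(23, 23)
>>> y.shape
(29, 29)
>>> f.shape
(17, 17)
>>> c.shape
(29, 29)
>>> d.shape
(17, 23, 23)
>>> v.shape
(17, 23, 17)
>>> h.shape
(17, 23)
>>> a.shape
(23, 17)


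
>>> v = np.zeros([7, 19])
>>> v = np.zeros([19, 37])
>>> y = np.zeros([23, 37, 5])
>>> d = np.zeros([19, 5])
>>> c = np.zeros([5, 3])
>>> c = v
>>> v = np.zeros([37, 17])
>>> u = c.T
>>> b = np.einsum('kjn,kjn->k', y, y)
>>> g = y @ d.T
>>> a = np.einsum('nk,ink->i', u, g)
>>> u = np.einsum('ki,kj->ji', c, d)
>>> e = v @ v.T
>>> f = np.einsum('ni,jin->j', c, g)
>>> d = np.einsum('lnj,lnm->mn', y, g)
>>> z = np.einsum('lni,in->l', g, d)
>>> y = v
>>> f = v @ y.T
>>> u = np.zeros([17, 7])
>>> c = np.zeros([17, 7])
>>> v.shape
(37, 17)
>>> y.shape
(37, 17)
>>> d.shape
(19, 37)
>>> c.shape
(17, 7)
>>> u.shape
(17, 7)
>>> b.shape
(23,)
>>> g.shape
(23, 37, 19)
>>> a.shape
(23,)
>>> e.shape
(37, 37)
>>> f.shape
(37, 37)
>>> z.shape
(23,)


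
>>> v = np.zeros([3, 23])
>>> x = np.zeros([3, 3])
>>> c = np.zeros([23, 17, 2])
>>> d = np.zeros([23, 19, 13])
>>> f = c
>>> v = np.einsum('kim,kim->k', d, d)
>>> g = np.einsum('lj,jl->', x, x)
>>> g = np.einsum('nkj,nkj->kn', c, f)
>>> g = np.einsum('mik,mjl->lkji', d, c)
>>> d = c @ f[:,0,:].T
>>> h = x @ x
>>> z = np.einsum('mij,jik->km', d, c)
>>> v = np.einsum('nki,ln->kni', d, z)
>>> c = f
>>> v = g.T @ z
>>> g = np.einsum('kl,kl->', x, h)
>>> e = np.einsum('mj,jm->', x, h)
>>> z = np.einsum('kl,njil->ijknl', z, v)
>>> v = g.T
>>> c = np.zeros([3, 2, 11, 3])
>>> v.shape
()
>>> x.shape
(3, 3)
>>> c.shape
(3, 2, 11, 3)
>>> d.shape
(23, 17, 23)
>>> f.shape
(23, 17, 2)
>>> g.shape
()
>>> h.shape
(3, 3)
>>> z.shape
(13, 17, 2, 19, 23)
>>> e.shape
()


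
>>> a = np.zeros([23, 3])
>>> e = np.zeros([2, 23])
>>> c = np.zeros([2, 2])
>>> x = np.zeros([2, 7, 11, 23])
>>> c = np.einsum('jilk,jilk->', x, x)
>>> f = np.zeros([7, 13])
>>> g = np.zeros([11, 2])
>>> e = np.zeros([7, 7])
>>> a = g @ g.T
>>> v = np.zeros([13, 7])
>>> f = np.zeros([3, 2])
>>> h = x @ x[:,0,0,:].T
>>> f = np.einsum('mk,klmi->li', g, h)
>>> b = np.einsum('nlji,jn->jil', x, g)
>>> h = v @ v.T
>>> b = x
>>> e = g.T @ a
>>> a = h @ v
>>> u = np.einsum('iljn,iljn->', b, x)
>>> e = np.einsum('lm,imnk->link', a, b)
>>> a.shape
(13, 7)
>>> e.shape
(13, 2, 11, 23)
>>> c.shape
()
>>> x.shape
(2, 7, 11, 23)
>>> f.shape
(7, 2)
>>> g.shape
(11, 2)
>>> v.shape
(13, 7)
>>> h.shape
(13, 13)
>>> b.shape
(2, 7, 11, 23)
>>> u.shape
()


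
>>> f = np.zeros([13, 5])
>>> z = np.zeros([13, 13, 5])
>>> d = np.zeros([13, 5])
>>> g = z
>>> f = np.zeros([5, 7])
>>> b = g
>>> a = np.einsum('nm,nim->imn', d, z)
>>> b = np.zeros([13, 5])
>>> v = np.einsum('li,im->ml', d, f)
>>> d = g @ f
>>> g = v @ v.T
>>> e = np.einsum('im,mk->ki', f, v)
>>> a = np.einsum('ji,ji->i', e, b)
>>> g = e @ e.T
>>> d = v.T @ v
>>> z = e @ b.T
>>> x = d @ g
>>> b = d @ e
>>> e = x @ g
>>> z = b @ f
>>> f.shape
(5, 7)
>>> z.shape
(13, 7)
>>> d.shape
(13, 13)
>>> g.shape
(13, 13)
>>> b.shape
(13, 5)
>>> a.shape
(5,)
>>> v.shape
(7, 13)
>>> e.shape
(13, 13)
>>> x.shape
(13, 13)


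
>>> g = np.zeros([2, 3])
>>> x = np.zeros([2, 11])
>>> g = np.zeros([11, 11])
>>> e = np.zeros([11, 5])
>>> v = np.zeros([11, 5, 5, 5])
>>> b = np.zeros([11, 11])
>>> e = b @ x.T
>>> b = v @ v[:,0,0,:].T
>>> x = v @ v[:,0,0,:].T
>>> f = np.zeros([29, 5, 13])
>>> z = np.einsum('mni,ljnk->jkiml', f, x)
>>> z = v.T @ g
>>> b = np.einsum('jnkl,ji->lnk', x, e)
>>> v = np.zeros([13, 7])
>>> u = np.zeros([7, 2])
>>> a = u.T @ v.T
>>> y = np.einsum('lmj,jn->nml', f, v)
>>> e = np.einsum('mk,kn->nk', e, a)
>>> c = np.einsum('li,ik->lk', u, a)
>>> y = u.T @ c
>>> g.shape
(11, 11)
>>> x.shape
(11, 5, 5, 11)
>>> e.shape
(13, 2)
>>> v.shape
(13, 7)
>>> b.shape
(11, 5, 5)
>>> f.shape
(29, 5, 13)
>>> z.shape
(5, 5, 5, 11)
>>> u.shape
(7, 2)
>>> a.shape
(2, 13)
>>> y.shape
(2, 13)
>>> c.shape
(7, 13)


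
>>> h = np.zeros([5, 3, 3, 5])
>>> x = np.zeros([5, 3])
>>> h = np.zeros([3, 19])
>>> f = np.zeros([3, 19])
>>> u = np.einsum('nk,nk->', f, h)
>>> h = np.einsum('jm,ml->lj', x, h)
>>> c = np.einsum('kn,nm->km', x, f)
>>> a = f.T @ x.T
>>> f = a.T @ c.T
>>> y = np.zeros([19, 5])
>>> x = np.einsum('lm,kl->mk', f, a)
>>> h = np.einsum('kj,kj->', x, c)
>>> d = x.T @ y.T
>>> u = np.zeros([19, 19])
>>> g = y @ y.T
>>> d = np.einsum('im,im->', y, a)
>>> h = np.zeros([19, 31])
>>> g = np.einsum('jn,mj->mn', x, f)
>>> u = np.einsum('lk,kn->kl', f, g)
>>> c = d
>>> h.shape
(19, 31)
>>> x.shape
(5, 19)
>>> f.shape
(5, 5)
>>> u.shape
(5, 5)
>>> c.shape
()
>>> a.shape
(19, 5)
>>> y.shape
(19, 5)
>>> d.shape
()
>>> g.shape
(5, 19)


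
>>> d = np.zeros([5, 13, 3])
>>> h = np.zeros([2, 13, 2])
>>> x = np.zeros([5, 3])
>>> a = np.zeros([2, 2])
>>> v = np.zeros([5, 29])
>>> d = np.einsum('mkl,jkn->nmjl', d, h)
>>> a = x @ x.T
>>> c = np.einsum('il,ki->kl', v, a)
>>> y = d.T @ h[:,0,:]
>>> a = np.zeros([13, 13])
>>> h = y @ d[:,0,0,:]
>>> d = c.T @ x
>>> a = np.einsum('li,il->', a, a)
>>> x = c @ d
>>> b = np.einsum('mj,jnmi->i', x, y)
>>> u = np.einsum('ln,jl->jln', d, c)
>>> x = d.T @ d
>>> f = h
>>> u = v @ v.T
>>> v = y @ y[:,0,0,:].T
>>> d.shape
(29, 3)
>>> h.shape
(3, 2, 5, 3)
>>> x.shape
(3, 3)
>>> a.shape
()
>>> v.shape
(3, 2, 5, 3)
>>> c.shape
(5, 29)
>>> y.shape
(3, 2, 5, 2)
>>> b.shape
(2,)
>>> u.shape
(5, 5)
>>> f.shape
(3, 2, 5, 3)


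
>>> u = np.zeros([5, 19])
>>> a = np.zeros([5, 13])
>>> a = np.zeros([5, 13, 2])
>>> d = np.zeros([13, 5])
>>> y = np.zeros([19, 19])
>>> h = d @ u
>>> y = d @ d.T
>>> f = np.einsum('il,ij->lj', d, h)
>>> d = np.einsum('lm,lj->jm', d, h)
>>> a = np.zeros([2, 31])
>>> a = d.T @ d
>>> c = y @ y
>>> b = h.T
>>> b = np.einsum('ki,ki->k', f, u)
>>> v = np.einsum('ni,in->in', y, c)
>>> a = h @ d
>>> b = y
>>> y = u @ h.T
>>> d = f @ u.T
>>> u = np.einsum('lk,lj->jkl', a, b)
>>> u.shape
(13, 5, 13)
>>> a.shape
(13, 5)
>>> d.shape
(5, 5)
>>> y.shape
(5, 13)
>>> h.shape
(13, 19)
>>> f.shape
(5, 19)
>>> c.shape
(13, 13)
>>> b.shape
(13, 13)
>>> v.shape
(13, 13)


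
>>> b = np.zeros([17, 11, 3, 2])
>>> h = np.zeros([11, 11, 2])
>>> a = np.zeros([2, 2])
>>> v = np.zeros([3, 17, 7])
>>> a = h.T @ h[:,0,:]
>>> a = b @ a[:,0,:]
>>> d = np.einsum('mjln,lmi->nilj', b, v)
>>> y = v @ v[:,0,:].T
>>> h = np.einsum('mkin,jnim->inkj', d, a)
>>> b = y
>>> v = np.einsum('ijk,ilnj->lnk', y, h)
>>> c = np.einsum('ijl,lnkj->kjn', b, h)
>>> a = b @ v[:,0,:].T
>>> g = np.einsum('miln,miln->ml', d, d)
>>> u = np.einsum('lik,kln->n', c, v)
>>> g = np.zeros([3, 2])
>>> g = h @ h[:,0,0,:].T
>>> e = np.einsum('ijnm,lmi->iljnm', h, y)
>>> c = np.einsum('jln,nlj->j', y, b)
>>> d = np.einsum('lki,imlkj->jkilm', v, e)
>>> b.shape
(3, 17, 3)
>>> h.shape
(3, 11, 7, 17)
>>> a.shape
(3, 17, 11)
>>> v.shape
(11, 7, 3)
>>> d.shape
(17, 7, 3, 11, 3)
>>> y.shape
(3, 17, 3)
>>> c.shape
(3,)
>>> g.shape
(3, 11, 7, 3)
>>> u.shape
(3,)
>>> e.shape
(3, 3, 11, 7, 17)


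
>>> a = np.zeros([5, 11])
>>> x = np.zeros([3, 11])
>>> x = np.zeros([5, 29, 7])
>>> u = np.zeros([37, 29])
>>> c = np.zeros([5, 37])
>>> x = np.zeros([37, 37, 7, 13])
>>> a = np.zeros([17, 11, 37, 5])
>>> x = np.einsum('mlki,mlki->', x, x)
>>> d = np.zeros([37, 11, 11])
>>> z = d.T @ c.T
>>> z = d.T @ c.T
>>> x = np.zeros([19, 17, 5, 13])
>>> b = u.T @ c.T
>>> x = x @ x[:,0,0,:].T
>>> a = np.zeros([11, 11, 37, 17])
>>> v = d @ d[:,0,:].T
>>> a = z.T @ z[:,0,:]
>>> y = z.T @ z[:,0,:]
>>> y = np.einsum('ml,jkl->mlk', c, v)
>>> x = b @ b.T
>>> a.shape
(5, 11, 5)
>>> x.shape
(29, 29)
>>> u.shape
(37, 29)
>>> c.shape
(5, 37)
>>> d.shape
(37, 11, 11)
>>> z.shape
(11, 11, 5)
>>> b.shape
(29, 5)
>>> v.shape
(37, 11, 37)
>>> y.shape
(5, 37, 11)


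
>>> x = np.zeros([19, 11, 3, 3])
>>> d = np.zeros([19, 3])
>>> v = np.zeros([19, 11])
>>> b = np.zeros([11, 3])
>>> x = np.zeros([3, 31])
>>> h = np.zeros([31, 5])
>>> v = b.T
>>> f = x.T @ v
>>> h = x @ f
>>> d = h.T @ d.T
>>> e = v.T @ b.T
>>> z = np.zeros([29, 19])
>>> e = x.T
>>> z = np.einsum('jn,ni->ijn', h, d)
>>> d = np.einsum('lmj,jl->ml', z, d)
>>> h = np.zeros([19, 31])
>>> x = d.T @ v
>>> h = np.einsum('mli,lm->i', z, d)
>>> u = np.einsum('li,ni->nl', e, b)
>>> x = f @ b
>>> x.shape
(31, 3)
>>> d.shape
(3, 19)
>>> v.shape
(3, 11)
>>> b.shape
(11, 3)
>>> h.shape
(11,)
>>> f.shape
(31, 11)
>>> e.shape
(31, 3)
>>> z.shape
(19, 3, 11)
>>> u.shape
(11, 31)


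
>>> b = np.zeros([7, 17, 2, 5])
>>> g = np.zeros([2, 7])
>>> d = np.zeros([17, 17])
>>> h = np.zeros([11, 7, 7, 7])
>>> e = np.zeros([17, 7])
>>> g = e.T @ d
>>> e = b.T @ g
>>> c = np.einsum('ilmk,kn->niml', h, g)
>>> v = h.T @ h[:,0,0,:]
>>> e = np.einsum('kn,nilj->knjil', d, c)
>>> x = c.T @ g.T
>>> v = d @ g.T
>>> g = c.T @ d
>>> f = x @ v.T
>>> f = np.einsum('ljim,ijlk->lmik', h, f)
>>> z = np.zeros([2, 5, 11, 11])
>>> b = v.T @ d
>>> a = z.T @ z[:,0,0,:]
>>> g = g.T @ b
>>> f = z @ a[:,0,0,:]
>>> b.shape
(7, 17)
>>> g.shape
(17, 11, 7, 17)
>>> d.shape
(17, 17)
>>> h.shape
(11, 7, 7, 7)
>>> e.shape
(17, 17, 7, 11, 7)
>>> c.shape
(17, 11, 7, 7)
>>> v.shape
(17, 7)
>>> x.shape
(7, 7, 11, 7)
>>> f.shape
(2, 5, 11, 11)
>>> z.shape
(2, 5, 11, 11)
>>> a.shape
(11, 11, 5, 11)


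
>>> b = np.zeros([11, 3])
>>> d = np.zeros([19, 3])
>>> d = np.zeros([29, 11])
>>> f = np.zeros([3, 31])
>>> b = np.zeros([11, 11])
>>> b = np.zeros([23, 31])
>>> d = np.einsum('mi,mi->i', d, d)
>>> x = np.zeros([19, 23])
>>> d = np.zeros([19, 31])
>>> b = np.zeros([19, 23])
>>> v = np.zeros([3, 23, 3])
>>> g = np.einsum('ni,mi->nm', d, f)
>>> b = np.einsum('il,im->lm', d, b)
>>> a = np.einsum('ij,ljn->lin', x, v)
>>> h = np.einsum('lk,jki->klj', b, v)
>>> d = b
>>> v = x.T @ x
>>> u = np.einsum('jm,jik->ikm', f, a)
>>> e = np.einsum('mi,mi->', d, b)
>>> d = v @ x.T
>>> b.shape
(31, 23)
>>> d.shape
(23, 19)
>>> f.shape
(3, 31)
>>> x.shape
(19, 23)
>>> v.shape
(23, 23)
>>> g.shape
(19, 3)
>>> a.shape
(3, 19, 3)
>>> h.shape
(23, 31, 3)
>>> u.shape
(19, 3, 31)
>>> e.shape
()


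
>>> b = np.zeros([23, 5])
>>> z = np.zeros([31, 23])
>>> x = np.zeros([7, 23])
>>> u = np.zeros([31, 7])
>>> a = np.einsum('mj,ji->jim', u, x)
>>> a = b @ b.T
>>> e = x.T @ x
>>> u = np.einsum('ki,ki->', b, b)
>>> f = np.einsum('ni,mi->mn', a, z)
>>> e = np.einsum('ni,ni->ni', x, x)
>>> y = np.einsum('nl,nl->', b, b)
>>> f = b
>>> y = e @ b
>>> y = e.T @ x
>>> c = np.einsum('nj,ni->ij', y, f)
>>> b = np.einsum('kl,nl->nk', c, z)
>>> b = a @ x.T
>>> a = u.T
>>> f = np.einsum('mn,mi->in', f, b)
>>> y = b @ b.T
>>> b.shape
(23, 7)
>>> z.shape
(31, 23)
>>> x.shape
(7, 23)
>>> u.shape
()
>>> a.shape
()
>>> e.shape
(7, 23)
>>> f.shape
(7, 5)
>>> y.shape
(23, 23)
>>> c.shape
(5, 23)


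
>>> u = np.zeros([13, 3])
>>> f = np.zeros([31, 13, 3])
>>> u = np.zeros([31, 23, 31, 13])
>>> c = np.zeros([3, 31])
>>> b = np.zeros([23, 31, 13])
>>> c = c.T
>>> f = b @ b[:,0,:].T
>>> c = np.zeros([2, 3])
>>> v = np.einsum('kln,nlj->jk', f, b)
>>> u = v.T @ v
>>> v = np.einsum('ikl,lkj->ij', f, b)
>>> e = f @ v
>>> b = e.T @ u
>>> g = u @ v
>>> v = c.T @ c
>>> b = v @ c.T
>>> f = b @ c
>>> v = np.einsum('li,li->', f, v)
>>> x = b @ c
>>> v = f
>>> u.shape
(23, 23)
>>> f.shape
(3, 3)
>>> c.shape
(2, 3)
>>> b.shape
(3, 2)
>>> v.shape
(3, 3)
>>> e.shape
(23, 31, 13)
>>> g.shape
(23, 13)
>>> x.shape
(3, 3)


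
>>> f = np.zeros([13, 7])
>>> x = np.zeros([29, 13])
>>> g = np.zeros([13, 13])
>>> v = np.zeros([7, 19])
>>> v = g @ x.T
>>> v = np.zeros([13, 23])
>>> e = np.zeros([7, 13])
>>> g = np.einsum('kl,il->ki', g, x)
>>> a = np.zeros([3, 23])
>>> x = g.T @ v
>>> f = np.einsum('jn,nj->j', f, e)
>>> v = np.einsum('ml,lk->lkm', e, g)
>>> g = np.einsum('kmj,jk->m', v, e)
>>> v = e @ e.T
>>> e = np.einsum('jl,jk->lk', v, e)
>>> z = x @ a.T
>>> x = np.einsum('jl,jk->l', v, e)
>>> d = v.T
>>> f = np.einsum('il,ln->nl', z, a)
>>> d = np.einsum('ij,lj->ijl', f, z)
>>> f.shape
(23, 3)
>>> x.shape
(7,)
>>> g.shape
(29,)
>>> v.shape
(7, 7)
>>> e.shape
(7, 13)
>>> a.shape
(3, 23)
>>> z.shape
(29, 3)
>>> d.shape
(23, 3, 29)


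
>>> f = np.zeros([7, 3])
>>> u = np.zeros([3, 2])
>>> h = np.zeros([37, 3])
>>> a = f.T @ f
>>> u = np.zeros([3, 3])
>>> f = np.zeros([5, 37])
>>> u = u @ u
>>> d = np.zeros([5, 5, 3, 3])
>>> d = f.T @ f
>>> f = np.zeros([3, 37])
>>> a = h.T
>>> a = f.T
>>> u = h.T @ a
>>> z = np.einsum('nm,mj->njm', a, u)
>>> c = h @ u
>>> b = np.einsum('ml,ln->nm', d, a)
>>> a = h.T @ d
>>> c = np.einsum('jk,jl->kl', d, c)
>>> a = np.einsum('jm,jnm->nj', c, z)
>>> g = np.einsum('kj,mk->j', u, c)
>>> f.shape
(3, 37)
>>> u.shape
(3, 3)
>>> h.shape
(37, 3)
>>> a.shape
(3, 37)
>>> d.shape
(37, 37)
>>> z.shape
(37, 3, 3)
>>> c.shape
(37, 3)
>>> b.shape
(3, 37)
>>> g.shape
(3,)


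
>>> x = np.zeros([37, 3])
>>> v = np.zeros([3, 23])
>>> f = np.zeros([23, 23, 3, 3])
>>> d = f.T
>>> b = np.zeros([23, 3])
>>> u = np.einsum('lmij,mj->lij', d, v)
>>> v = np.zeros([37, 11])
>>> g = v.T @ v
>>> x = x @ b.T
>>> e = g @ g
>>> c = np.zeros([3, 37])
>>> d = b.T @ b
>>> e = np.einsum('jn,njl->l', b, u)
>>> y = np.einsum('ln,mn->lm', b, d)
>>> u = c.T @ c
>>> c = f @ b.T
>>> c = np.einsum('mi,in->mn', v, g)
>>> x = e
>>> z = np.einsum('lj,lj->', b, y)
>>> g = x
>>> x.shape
(23,)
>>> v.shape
(37, 11)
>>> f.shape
(23, 23, 3, 3)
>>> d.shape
(3, 3)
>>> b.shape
(23, 3)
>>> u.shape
(37, 37)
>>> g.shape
(23,)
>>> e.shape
(23,)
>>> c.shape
(37, 11)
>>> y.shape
(23, 3)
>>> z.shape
()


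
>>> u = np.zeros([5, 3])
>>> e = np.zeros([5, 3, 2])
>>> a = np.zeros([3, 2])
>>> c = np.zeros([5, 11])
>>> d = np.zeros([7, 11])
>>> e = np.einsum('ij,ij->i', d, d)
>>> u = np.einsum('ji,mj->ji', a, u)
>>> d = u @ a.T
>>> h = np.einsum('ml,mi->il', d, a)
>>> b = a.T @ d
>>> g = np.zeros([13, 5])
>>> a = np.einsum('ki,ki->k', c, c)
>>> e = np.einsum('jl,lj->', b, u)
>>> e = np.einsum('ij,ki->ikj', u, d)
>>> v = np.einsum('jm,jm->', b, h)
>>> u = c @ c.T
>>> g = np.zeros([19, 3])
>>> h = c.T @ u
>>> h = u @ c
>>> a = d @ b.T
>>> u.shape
(5, 5)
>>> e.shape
(3, 3, 2)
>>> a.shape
(3, 2)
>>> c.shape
(5, 11)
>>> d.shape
(3, 3)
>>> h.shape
(5, 11)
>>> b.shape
(2, 3)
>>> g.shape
(19, 3)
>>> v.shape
()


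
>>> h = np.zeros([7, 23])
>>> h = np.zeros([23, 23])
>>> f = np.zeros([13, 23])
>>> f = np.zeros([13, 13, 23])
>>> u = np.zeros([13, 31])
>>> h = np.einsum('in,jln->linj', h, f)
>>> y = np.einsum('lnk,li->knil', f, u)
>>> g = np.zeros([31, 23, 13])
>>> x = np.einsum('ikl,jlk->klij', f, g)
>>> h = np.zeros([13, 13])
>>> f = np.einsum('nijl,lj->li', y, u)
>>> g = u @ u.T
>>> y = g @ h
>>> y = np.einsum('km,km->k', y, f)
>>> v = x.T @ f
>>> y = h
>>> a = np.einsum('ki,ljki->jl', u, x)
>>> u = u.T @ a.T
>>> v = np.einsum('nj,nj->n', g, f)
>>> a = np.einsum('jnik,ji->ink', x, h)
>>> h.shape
(13, 13)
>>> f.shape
(13, 13)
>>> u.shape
(31, 23)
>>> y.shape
(13, 13)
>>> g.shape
(13, 13)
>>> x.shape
(13, 23, 13, 31)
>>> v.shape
(13,)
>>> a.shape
(13, 23, 31)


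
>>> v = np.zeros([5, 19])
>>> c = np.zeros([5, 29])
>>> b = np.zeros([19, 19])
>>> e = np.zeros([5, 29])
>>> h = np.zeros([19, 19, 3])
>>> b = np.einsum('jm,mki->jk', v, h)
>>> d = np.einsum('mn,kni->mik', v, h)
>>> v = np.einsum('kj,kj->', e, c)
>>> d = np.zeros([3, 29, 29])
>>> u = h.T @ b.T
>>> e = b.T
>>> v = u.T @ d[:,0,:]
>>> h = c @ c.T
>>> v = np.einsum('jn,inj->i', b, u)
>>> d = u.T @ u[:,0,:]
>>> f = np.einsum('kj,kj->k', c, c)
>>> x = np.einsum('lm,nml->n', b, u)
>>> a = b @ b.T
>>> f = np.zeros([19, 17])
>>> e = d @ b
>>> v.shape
(3,)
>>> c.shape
(5, 29)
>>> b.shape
(5, 19)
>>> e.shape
(5, 19, 19)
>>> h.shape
(5, 5)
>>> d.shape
(5, 19, 5)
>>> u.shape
(3, 19, 5)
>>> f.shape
(19, 17)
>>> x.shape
(3,)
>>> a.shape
(5, 5)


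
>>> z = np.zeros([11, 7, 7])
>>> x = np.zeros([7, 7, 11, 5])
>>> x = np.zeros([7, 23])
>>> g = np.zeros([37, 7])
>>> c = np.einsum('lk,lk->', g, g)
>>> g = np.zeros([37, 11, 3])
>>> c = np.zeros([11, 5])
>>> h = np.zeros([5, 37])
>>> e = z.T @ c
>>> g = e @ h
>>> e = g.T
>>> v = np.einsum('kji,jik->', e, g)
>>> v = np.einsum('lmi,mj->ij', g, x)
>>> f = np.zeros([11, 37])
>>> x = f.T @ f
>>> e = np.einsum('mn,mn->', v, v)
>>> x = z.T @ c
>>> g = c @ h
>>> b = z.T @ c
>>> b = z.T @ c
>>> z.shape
(11, 7, 7)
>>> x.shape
(7, 7, 5)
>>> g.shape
(11, 37)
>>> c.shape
(11, 5)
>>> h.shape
(5, 37)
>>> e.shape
()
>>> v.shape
(37, 23)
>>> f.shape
(11, 37)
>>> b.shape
(7, 7, 5)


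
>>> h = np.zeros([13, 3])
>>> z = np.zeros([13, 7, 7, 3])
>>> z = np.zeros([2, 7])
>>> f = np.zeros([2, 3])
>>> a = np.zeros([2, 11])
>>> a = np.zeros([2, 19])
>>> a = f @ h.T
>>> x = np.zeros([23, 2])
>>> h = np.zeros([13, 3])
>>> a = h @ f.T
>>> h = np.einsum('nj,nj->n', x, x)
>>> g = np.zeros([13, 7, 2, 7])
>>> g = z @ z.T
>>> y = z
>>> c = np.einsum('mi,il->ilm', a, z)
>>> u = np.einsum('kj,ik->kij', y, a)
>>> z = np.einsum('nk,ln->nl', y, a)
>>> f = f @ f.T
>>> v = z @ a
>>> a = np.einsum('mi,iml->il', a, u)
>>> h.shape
(23,)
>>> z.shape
(2, 13)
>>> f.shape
(2, 2)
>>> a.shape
(2, 7)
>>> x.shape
(23, 2)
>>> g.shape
(2, 2)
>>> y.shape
(2, 7)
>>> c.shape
(2, 7, 13)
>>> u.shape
(2, 13, 7)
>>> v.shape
(2, 2)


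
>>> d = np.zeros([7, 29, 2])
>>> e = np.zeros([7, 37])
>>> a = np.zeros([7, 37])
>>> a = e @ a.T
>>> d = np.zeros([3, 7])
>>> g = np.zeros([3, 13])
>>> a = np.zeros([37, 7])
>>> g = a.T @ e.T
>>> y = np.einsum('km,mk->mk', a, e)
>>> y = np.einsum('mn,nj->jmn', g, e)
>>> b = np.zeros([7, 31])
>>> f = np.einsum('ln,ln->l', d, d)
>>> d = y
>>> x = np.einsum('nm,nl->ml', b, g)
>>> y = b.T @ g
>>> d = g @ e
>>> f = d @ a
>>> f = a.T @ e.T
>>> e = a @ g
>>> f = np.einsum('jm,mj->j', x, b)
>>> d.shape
(7, 37)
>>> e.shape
(37, 7)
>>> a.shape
(37, 7)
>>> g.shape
(7, 7)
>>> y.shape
(31, 7)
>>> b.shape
(7, 31)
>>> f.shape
(31,)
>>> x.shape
(31, 7)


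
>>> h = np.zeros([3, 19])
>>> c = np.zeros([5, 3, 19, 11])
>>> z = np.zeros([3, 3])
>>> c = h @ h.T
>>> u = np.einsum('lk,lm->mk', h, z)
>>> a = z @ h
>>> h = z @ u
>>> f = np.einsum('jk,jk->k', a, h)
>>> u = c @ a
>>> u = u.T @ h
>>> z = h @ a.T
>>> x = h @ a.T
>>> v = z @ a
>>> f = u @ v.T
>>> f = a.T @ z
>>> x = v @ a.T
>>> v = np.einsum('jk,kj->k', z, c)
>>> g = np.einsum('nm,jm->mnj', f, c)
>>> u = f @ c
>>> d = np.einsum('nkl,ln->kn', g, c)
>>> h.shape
(3, 19)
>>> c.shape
(3, 3)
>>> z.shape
(3, 3)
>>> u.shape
(19, 3)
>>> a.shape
(3, 19)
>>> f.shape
(19, 3)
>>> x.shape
(3, 3)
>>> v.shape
(3,)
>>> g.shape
(3, 19, 3)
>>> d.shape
(19, 3)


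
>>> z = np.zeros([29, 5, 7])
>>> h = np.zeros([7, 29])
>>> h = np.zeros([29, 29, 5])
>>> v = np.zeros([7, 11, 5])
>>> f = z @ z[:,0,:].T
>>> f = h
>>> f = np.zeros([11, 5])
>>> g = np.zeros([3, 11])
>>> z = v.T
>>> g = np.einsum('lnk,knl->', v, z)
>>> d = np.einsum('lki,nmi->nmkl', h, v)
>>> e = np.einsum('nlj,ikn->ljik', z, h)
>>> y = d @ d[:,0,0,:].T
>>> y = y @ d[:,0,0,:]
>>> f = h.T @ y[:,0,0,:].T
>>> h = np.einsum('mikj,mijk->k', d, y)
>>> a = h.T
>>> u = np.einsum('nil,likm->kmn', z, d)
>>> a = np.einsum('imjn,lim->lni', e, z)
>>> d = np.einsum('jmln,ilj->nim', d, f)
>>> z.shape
(5, 11, 7)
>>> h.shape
(29,)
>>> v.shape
(7, 11, 5)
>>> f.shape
(5, 29, 7)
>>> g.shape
()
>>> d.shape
(29, 5, 11)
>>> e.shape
(11, 7, 29, 29)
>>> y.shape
(7, 11, 29, 29)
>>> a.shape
(5, 29, 11)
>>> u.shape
(29, 29, 5)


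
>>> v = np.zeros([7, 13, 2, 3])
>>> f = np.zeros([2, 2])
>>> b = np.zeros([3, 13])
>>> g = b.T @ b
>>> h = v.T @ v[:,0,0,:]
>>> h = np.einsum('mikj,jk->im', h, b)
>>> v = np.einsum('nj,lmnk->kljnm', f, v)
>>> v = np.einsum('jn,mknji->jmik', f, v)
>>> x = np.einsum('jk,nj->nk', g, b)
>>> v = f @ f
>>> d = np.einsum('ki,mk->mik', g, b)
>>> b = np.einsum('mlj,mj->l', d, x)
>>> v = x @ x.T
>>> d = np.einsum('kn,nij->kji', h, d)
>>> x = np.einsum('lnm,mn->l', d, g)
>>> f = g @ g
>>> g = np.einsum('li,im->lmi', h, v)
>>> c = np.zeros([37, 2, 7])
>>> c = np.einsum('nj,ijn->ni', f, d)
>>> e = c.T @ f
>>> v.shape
(3, 3)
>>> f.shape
(13, 13)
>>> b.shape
(13,)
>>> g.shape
(2, 3, 3)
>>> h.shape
(2, 3)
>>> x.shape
(2,)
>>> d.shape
(2, 13, 13)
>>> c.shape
(13, 2)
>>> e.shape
(2, 13)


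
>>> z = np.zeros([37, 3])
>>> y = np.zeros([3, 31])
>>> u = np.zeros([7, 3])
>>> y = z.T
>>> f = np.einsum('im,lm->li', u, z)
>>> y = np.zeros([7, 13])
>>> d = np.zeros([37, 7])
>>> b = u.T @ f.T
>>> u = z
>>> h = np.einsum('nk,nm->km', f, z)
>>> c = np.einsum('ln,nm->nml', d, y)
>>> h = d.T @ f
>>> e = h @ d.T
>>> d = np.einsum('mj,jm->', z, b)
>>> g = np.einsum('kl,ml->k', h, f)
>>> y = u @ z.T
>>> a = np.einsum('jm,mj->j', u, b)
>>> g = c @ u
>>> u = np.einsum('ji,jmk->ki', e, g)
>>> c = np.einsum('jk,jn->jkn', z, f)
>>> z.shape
(37, 3)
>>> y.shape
(37, 37)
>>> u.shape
(3, 37)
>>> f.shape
(37, 7)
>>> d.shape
()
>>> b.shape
(3, 37)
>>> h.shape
(7, 7)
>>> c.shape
(37, 3, 7)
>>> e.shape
(7, 37)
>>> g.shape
(7, 13, 3)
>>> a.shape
(37,)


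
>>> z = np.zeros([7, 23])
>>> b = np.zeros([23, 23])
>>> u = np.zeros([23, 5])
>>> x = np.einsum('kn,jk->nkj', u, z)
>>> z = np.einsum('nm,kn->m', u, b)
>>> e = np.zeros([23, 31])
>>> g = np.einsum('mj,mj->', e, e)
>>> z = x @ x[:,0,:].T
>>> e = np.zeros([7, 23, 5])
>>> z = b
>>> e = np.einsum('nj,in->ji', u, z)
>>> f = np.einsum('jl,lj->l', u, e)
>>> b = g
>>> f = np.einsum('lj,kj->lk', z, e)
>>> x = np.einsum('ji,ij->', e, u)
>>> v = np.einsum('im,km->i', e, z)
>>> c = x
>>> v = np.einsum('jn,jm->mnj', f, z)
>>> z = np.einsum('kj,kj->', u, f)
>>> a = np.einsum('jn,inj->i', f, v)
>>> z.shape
()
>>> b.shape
()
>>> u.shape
(23, 5)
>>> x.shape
()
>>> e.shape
(5, 23)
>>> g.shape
()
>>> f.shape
(23, 5)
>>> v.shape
(23, 5, 23)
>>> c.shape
()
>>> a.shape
(23,)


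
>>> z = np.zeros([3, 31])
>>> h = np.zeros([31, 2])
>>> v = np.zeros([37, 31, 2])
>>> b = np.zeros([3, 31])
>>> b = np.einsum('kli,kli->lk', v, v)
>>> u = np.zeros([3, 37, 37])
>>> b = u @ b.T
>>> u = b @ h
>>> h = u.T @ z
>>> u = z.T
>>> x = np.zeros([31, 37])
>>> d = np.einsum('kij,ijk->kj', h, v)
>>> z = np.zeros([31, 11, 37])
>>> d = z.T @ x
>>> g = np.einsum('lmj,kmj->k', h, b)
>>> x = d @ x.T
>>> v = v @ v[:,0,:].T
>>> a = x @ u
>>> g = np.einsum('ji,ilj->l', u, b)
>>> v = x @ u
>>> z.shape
(31, 11, 37)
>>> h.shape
(2, 37, 31)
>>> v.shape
(37, 11, 3)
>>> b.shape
(3, 37, 31)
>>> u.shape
(31, 3)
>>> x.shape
(37, 11, 31)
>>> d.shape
(37, 11, 37)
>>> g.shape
(37,)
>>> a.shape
(37, 11, 3)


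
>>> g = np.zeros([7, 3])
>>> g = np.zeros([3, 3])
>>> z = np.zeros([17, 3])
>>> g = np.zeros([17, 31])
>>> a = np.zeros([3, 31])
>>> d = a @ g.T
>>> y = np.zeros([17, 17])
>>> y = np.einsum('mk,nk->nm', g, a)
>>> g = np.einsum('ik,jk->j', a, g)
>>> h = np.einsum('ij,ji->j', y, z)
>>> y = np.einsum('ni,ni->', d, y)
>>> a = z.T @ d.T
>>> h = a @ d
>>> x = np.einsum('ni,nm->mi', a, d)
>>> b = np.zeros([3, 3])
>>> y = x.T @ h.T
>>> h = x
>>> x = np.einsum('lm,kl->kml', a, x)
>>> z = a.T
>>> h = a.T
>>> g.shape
(17,)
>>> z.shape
(3, 3)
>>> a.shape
(3, 3)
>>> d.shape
(3, 17)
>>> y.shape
(3, 3)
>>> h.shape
(3, 3)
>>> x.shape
(17, 3, 3)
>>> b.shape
(3, 3)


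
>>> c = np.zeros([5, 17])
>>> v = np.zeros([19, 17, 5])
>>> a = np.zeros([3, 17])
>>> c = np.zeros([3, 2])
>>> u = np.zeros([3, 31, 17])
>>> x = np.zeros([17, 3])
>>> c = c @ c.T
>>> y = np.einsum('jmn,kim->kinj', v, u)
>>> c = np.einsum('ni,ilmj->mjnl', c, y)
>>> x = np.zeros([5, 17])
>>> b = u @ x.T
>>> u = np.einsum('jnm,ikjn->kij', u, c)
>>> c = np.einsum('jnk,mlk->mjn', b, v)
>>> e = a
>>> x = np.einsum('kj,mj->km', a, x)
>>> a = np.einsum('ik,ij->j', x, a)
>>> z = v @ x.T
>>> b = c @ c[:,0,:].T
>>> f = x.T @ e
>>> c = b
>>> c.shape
(19, 3, 19)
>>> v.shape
(19, 17, 5)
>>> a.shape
(17,)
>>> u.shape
(19, 5, 3)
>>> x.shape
(3, 5)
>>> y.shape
(3, 31, 5, 19)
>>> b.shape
(19, 3, 19)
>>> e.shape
(3, 17)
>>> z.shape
(19, 17, 3)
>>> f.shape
(5, 17)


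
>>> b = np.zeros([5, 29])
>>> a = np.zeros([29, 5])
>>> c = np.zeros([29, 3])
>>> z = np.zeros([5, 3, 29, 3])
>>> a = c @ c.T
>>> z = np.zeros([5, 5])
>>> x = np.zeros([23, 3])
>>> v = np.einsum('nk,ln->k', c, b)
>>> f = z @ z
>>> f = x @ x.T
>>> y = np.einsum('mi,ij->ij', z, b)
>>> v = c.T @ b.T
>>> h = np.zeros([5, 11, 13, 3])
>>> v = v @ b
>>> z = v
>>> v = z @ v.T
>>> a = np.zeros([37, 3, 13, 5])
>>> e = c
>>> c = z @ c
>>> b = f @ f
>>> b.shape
(23, 23)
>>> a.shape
(37, 3, 13, 5)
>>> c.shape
(3, 3)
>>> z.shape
(3, 29)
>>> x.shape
(23, 3)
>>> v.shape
(3, 3)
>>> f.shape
(23, 23)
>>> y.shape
(5, 29)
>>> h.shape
(5, 11, 13, 3)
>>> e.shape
(29, 3)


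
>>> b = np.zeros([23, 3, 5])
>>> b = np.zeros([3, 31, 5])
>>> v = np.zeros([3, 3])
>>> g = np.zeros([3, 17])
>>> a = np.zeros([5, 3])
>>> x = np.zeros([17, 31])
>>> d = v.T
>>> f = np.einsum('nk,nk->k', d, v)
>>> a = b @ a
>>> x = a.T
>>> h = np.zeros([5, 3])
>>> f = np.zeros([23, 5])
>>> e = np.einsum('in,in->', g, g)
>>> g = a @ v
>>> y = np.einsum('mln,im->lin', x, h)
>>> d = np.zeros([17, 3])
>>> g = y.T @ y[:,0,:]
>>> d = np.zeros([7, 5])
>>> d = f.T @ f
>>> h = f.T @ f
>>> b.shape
(3, 31, 5)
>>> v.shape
(3, 3)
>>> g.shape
(3, 5, 3)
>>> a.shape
(3, 31, 3)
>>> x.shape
(3, 31, 3)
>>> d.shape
(5, 5)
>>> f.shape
(23, 5)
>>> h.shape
(5, 5)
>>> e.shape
()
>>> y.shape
(31, 5, 3)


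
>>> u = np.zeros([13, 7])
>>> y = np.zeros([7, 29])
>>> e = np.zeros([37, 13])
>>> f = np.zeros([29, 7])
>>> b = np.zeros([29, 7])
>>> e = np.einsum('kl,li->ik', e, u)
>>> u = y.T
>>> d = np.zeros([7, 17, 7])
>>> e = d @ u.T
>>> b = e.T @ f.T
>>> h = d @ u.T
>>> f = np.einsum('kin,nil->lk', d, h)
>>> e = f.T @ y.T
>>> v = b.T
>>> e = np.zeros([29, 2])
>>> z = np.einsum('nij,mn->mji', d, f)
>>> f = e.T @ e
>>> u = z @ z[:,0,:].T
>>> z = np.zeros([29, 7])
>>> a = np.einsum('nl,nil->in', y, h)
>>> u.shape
(29, 7, 29)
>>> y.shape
(7, 29)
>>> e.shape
(29, 2)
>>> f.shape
(2, 2)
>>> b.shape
(29, 17, 29)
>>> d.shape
(7, 17, 7)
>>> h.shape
(7, 17, 29)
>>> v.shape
(29, 17, 29)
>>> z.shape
(29, 7)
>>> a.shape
(17, 7)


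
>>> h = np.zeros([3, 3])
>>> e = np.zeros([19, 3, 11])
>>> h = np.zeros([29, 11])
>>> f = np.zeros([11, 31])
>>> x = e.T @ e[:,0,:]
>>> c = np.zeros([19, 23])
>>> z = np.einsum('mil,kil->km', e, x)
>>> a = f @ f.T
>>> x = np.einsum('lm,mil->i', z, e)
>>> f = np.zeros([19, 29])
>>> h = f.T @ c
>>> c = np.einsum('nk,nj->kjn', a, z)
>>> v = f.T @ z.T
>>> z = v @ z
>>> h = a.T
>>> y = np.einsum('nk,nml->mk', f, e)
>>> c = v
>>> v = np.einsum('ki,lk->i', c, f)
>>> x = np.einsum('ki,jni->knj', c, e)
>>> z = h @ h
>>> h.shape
(11, 11)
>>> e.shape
(19, 3, 11)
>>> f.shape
(19, 29)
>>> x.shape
(29, 3, 19)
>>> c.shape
(29, 11)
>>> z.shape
(11, 11)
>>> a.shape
(11, 11)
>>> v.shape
(11,)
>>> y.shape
(3, 29)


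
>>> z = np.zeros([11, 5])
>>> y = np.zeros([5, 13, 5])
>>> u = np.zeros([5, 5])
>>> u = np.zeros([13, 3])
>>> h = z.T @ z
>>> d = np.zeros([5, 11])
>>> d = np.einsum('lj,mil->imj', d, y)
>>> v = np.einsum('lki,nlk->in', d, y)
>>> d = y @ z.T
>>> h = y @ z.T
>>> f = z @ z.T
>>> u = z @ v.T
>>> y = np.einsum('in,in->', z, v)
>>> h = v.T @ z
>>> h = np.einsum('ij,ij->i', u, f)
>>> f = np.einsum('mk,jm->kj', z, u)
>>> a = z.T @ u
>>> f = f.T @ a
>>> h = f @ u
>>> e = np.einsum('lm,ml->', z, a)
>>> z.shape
(11, 5)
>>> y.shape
()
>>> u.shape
(11, 11)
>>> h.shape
(11, 11)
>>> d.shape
(5, 13, 11)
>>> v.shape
(11, 5)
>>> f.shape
(11, 11)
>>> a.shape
(5, 11)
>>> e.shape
()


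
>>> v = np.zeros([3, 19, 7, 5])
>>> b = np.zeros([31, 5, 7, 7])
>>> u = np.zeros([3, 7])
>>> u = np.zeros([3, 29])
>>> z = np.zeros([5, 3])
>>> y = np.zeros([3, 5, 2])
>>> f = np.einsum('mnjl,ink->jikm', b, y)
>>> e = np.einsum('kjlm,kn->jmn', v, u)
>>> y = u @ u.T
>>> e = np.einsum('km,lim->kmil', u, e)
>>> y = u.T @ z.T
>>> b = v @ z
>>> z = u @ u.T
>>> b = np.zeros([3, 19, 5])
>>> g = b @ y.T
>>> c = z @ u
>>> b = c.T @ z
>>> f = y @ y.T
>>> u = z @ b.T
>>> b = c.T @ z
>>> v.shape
(3, 19, 7, 5)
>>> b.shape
(29, 3)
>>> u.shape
(3, 29)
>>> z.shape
(3, 3)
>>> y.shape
(29, 5)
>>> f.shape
(29, 29)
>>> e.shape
(3, 29, 5, 19)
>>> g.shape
(3, 19, 29)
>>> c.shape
(3, 29)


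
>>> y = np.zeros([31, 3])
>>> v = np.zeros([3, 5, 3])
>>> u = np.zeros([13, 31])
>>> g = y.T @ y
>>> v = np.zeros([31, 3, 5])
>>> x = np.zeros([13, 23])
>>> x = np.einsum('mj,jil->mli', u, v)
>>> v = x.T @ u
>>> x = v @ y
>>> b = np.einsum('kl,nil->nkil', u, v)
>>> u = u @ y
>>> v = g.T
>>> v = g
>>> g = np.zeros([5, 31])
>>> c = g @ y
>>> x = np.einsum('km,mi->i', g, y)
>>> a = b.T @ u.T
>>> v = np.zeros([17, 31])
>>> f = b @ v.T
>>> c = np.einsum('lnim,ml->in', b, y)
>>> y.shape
(31, 3)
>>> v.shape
(17, 31)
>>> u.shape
(13, 3)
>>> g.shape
(5, 31)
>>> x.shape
(3,)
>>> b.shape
(3, 13, 5, 31)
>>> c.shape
(5, 13)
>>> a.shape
(31, 5, 13, 13)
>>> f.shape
(3, 13, 5, 17)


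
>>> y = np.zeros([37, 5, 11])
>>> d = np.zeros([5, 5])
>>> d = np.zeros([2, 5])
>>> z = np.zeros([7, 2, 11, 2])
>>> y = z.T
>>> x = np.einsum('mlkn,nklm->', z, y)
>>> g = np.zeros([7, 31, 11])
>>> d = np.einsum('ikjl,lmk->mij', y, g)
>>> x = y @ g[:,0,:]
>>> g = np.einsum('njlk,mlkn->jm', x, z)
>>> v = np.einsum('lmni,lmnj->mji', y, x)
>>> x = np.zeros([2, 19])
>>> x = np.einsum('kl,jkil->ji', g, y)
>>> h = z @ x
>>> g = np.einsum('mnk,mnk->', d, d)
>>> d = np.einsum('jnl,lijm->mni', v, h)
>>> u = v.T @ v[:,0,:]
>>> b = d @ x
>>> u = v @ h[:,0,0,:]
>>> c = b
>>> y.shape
(2, 11, 2, 7)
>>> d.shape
(2, 11, 2)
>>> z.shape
(7, 2, 11, 2)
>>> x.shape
(2, 2)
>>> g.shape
()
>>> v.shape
(11, 11, 7)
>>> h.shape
(7, 2, 11, 2)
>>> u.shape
(11, 11, 2)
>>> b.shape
(2, 11, 2)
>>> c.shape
(2, 11, 2)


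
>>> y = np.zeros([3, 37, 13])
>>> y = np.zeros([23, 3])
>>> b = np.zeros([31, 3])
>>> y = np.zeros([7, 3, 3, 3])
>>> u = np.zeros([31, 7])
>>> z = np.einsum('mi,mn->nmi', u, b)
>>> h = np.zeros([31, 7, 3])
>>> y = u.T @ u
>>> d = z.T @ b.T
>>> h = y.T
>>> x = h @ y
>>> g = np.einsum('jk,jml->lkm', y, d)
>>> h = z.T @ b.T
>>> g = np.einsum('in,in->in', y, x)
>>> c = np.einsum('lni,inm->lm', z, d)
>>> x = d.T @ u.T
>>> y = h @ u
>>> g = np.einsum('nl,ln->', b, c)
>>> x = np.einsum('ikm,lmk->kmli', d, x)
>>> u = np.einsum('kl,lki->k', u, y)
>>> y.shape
(7, 31, 7)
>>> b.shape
(31, 3)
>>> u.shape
(31,)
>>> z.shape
(3, 31, 7)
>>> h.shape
(7, 31, 31)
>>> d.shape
(7, 31, 31)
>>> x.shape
(31, 31, 31, 7)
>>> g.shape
()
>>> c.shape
(3, 31)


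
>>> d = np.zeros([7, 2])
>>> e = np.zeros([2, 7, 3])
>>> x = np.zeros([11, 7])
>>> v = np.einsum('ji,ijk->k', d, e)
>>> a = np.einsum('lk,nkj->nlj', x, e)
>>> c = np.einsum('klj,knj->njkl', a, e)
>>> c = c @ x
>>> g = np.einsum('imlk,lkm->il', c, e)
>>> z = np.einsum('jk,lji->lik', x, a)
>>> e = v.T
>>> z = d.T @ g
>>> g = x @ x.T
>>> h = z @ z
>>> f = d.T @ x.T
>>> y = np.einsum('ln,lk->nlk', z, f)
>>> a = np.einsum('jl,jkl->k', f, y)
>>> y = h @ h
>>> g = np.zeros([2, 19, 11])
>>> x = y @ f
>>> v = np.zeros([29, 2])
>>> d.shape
(7, 2)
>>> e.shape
(3,)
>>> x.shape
(2, 11)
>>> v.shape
(29, 2)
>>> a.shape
(2,)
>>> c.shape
(7, 3, 2, 7)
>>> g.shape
(2, 19, 11)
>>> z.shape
(2, 2)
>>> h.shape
(2, 2)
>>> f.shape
(2, 11)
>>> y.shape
(2, 2)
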